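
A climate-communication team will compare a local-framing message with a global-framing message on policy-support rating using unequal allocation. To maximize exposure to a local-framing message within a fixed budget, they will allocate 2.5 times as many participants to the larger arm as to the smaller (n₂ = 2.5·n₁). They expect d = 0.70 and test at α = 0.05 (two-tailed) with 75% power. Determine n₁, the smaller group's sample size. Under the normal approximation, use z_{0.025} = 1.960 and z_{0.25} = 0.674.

n₁ = 20

With allocation ratio k = n₂/n₁ = 2.5, Var(x̄₁−x̄₂) = σ²(1/n₁ + 1/(k·n₁)) = σ²·(k+1)/(k·n₁).
So n₁ = (1 + 1/k)·((z_{α/2} + z_β)/d)² = 1.400 × (2.634/0.70)².
n₁ = 1.400 × 14.16 = 19.8.
Round up: n₁ = 20, giving n₂ = 2.5 × 20 = 50.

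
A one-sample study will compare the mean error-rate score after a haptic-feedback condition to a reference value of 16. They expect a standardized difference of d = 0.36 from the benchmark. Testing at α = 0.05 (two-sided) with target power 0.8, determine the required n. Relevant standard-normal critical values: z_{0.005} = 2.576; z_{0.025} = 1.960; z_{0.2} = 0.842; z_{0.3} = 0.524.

n = 61

For a one-sample test: n = ((z_{α/2} + z_β) / d)².
z_{α/2} + z_β = 1.960 + 0.842 = 2.802.
n = (2.802 / 0.36)² = 7.783² = 60.58.
Round up.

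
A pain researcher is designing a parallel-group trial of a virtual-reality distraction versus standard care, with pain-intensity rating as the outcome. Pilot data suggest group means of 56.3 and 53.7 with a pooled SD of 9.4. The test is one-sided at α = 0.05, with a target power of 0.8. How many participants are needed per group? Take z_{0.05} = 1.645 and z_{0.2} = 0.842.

n = 162 per group

Cohen's d = |M₁ − M₂| / SD_pooled = |56.3 − 53.7| / 9.4 = 2.6 / 9.4 = 0.277.
For two independent groups with equal n: n = 2·((z_{α} + z_β) / d)².
z_{α} + z_β = 1.645 + 0.842 = 2.487.
n = 2 × (2.487 / 0.277)² = 2 × 8.978² = 2 × 80.61 = 161.2.
Round up to the next whole participant.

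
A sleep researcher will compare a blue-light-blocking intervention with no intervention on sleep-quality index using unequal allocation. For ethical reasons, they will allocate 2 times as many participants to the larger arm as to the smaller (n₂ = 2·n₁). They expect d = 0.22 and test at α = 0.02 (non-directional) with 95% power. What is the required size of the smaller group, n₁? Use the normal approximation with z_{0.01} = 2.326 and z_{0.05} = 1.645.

n₁ = 489

With allocation ratio k = n₂/n₁ = 2, Var(x̄₁−x̄₂) = σ²(1/n₁ + 1/(k·n₁)) = σ²·(k+1)/(k·n₁).
So n₁ = (1 + 1/k)·((z_{α/2} + z_β)/d)² = 1.500 × (3.971/0.22)².
n₁ = 1.500 × 325.80 = 488.7.
Round up: n₁ = 489, giving n₂ = 2 × 489 = 978.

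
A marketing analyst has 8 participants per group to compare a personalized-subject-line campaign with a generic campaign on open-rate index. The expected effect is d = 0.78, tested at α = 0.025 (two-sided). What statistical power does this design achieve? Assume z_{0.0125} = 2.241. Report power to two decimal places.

For two equal groups, power = Φ(d·√(n/2) − z_{α/2}).
d·√(n/2) = 0.78 × √(8/2) = 0.78 × 2.000 = 1.560.
z_β = 1.560 − 2.241 = -0.681.
Power = Φ(-0.681) = 0.248.

power ≈ 0.25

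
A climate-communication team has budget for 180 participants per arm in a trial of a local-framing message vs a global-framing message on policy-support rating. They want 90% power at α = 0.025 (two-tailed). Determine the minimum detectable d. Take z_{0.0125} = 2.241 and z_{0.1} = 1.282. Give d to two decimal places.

For two independent groups of n = 180 each: d_min = (z_{α/2} + z_β)·√(2/n).
z-sum = 2.241 + 1.282 = 3.523.
d_min = 3.523 × √(2/180) = 3.523 × 0.1054 = 0.371.

d_min ≈ 0.37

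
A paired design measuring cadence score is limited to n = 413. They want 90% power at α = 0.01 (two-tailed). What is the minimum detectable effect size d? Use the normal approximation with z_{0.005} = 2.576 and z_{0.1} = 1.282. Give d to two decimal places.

For a single sample (or paired design) of n = 413: d_min = (z_{α/2} + z_β)/√n.
z-sum = 2.576 + 1.282 = 3.858.
d_min = 3.858 / √413 = 3.858 / 20.322 = 0.190.

d_min ≈ 0.19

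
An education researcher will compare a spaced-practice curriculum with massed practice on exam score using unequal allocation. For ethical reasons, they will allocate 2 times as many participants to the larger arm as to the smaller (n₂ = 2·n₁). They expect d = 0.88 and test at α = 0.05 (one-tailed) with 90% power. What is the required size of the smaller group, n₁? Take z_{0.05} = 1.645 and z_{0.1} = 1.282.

n₁ = 17

With allocation ratio k = n₂/n₁ = 2, Var(x̄₁−x̄₂) = σ²(1/n₁ + 1/(k·n₁)) = σ²·(k+1)/(k·n₁).
So n₁ = (1 + 1/k)·((z_{α} + z_β)/d)² = 1.500 × (2.927/0.88)².
n₁ = 1.500 × 11.06 = 16.6.
Round up: n₁ = 17, giving n₂ = 2 × 17 = 34.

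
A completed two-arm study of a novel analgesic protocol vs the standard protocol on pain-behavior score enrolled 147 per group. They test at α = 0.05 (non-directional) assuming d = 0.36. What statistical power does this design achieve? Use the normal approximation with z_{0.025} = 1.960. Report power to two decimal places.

For two equal groups, power = Φ(d·√(n/2) − z_{α/2}).
d·√(n/2) = 0.36 × √(147/2) = 0.36 × 8.573 = 3.086.
z_β = 3.086 − 1.960 = 1.126.
Power = Φ(1.126) = 0.870.

power ≈ 0.87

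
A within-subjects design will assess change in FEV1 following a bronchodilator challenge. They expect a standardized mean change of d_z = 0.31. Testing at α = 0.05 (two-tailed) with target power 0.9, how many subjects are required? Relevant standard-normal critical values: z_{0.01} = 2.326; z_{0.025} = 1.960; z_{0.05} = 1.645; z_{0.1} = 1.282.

For a paired (one-sample on differences) test: n = ((z_{α/2} + z_β) / d)².
z_{α/2} + z_β = 1.960 + 1.282 = 3.242.
n = (3.242 / 0.31)² = 10.458² = 109.37.
Round up.

n = 110 pairs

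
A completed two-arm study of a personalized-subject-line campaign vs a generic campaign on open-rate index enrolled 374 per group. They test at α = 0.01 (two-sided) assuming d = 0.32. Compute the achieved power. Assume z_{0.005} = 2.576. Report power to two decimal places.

For two equal groups, power = Φ(d·√(n/2) − z_{α/2}).
d·√(n/2) = 0.32 × √(374/2) = 0.32 × 13.675 = 4.376.
z_β = 4.376 − 2.576 = 1.800.
Power = Φ(1.800) = 0.964.

power ≈ 0.96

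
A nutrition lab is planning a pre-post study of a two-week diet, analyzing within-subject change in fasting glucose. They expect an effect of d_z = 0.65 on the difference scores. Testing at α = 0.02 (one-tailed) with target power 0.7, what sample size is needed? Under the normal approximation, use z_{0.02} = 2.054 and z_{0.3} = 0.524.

n = 16 pairs

For a paired (one-sample on differences) test: n = ((z_{α} + z_β) / d)².
z_{α} + z_β = 2.054 + 0.524 = 2.578.
n = (2.578 / 0.65)² = 3.966² = 15.73.
Round up.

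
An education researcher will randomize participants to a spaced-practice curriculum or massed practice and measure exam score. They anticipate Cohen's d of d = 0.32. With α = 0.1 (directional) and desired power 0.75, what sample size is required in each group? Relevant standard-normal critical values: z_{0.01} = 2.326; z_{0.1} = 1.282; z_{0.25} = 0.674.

For two independent groups with equal n: n = 2·((z_{α} + z_β) / d)².
z_{α} + z_β = 1.282 + 0.674 = 1.956.
n = 2 × (1.956 / 0.32)² = 2 × 6.112² = 2 × 37.36 = 74.7.
Round up to the next whole participant.

n = 75 per group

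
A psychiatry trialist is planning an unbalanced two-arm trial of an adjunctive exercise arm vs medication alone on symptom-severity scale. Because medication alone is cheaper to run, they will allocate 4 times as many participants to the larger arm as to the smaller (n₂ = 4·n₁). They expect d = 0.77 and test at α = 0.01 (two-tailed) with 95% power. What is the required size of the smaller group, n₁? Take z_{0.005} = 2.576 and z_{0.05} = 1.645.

n₁ = 38

With allocation ratio k = n₂/n₁ = 4, Var(x̄₁−x̄₂) = σ²(1/n₁ + 1/(k·n₁)) = σ²·(k+1)/(k·n₁).
So n₁ = (1 + 1/k)·((z_{α/2} + z_β)/d)² = 1.250 × (4.221/0.77)².
n₁ = 1.250 × 30.05 = 37.6.
Round up: n₁ = 38, giving n₂ = 4 × 38 = 152.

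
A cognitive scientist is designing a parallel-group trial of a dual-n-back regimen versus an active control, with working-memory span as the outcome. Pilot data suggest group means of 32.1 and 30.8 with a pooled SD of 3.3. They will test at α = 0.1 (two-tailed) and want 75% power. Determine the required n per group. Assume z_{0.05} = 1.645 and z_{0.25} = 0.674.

n = 70 per group

Cohen's d = |M₁ − M₂| / SD_pooled = |32.1 − 30.8| / 3.3 = 1.3 / 3.3 = 0.394.
For two independent groups with equal n: n = 2·((z_{α/2} + z_β) / d)².
z_{α/2} + z_β = 1.645 + 0.674 = 2.319.
n = 2 × (2.319 / 0.394)² = 2 × 5.886² = 2 × 34.64 = 69.3.
Round up to the next whole participant.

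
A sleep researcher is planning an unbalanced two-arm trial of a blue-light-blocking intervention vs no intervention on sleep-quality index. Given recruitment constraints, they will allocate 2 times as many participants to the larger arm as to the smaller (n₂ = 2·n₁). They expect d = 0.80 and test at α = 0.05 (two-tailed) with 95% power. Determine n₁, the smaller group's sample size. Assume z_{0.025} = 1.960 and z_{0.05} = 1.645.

With allocation ratio k = n₂/n₁ = 2, Var(x̄₁−x̄₂) = σ²(1/n₁ + 1/(k·n₁)) = σ²·(k+1)/(k·n₁).
So n₁ = (1 + 1/k)·((z_{α/2} + z_β)/d)² = 1.500 × (3.605/0.80)².
n₁ = 1.500 × 20.31 = 30.5.
Round up: n₁ = 31, giving n₂ = 2 × 31 = 62.

n₁ = 31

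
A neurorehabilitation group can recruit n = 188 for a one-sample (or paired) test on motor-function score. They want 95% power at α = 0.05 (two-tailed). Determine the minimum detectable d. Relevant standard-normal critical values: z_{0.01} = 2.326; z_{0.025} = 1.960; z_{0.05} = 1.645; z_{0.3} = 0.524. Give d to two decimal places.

d_min ≈ 0.26

For a single sample (or paired design) of n = 188: d_min = (z_{α/2} + z_β)/√n.
z-sum = 1.960 + 1.645 = 3.605.
d_min = 3.605 / √188 = 3.605 / 13.711 = 0.263.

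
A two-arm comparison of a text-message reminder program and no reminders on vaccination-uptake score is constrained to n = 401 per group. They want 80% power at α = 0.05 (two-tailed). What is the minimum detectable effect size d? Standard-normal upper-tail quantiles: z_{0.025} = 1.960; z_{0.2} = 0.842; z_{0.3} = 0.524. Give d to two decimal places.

d_min ≈ 0.20

For two independent groups of n = 401 each: d_min = (z_{α/2} + z_β)·√(2/n).
z-sum = 1.960 + 0.842 = 2.802.
d_min = 2.802 × √(2/401) = 2.802 × 0.0706 = 0.198.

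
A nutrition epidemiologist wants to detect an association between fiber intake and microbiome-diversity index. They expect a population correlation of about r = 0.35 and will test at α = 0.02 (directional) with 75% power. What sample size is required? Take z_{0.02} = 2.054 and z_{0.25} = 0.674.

Fisher's z: C = ½·ln((1+r)/(1−r)) = ½·ln(2.0769) = 0.3654.
n = ((z_{α} + z_β)/C)² + 3.
(2.054 + 0.674) / 0.3654 = 2.728 / 0.3654 = 7.466.
n = 7.466² + 3 = 55.74 + 3 = 58.7.
Round up.

n = 59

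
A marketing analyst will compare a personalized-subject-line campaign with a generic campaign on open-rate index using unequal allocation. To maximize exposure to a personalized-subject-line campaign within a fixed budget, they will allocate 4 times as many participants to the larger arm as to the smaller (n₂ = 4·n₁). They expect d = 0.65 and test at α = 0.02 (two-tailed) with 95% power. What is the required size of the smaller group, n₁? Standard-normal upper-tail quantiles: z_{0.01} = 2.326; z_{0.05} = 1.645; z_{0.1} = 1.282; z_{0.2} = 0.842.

With allocation ratio k = n₂/n₁ = 4, Var(x̄₁−x̄₂) = σ²(1/n₁ + 1/(k·n₁)) = σ²·(k+1)/(k·n₁).
So n₁ = (1 + 1/k)·((z_{α/2} + z_β)/d)² = 1.250 × (3.971/0.65)².
n₁ = 1.250 × 37.32 = 46.7.
Round up: n₁ = 47, giving n₂ = 4 × 47 = 188.

n₁ = 47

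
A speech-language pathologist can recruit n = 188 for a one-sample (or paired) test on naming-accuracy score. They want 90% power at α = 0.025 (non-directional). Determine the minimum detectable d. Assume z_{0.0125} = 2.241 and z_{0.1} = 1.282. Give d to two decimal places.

For a single sample (or paired design) of n = 188: d_min = (z_{α/2} + z_β)/√n.
z-sum = 2.241 + 1.282 = 3.523.
d_min = 3.523 / √188 = 3.523 / 13.711 = 0.257.

d_min ≈ 0.26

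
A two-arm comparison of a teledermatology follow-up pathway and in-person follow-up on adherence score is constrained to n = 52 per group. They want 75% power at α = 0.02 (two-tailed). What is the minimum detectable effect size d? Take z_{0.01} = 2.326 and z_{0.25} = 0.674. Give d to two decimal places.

d_min ≈ 0.59

For two independent groups of n = 52 each: d_min = (z_{α/2} + z_β)·√(2/n).
z-sum = 2.326 + 0.674 = 3.000.
d_min = 3.000 × √(2/52) = 3.000 × 0.1961 = 0.588.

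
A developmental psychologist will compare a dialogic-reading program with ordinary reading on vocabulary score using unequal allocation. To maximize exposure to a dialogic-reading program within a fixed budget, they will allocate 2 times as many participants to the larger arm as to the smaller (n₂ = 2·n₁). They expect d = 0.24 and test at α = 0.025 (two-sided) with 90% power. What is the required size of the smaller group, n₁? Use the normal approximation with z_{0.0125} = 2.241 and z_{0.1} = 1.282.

n₁ = 324

With allocation ratio k = n₂/n₁ = 2, Var(x̄₁−x̄₂) = σ²(1/n₁ + 1/(k·n₁)) = σ²·(k+1)/(k·n₁).
So n₁ = (1 + 1/k)·((z_{α/2} + z_β)/d)² = 1.500 × (3.523/0.24)².
n₁ = 1.500 × 215.48 = 323.2.
Round up: n₁ = 324, giving n₂ = 2 × 324 = 648.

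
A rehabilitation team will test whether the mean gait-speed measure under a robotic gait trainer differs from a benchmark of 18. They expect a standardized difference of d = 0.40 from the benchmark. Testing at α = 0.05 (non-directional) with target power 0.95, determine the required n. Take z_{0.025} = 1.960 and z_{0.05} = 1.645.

For a one-sample test: n = ((z_{α/2} + z_β) / d)².
z_{α/2} + z_β = 1.960 + 1.645 = 3.605.
n = (3.605 / 0.40)² = 9.012² = 81.23.
Round up.

n = 82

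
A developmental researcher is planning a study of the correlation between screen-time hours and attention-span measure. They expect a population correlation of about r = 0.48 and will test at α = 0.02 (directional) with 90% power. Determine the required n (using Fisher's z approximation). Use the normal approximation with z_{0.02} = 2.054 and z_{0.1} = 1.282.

n = 44

Fisher's z: C = ½·ln((1+r)/(1−r)) = ½·ln(2.8462) = 0.5230.
n = ((z_{α} + z_β)/C)² + 3.
(2.054 + 1.282) / 0.5230 = 3.336 / 0.5230 = 6.379.
n = 6.379² + 3 = 40.69 + 3 = 43.7.
Round up.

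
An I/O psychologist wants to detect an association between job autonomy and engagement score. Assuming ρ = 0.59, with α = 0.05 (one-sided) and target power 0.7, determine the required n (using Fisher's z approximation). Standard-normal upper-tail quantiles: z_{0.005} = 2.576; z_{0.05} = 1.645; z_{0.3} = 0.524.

Fisher's z: C = ½·ln((1+r)/(1−r)) = ½·ln(3.8780) = 0.6777.
n = ((z_{α} + z_β)/C)² + 3.
(1.645 + 0.524) / 0.6777 = 2.169 / 0.6777 = 3.201.
n = 3.201² + 3 = 10.24 + 3 = 13.2.
Round up.

n = 14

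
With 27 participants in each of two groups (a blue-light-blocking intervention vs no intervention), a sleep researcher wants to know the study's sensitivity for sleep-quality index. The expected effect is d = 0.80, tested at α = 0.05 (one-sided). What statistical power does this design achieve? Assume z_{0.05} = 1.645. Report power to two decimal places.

For two equal groups, power = Φ(d·√(n/2) − z_{α}).
d·√(n/2) = 0.80 × √(27/2) = 0.80 × 3.674 = 2.939.
z_β = 2.939 − 1.645 = 1.294.
Power = Φ(1.294) = 0.902.

power ≈ 0.90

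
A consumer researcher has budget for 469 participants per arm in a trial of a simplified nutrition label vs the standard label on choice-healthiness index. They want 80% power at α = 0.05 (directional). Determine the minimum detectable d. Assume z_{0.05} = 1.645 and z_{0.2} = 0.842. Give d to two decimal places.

d_min ≈ 0.16

For two independent groups of n = 469 each: d_min = (z_{α} + z_β)·√(2/n).
z-sum = 1.645 + 0.842 = 2.487.
d_min = 2.487 × √(2/469) = 2.487 × 0.0653 = 0.162.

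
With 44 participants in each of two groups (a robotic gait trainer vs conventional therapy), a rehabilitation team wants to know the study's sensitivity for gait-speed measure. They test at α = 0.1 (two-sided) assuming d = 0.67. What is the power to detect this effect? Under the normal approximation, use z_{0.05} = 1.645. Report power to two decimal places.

power ≈ 0.93

For two equal groups, power = Φ(d·√(n/2) − z_{α/2}).
d·√(n/2) = 0.67 × √(44/2) = 0.67 × 4.690 = 3.143.
z_β = 3.143 − 1.645 = 1.498.
Power = Φ(1.498) = 0.933.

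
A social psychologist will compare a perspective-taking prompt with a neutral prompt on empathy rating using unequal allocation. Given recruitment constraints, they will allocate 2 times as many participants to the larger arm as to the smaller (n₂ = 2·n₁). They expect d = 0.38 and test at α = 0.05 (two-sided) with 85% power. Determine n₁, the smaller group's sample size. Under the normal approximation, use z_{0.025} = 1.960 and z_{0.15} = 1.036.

n₁ = 94

With allocation ratio k = n₂/n₁ = 2, Var(x̄₁−x̄₂) = σ²(1/n₁ + 1/(k·n₁)) = σ²·(k+1)/(k·n₁).
So n₁ = (1 + 1/k)·((z_{α/2} + z_β)/d)² = 1.500 × (2.996/0.38)².
n₁ = 1.500 × 62.16 = 93.2.
Round up: n₁ = 94, giving n₂ = 2 × 94 = 188.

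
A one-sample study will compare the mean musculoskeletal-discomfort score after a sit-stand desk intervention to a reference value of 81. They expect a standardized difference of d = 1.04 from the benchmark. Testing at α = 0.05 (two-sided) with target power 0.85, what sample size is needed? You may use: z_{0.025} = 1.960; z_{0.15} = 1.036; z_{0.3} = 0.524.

For a one-sample test: n = ((z_{α/2} + z_β) / d)².
z_{α/2} + z_β = 1.960 + 1.036 = 2.996.
n = (2.996 / 1.04)² = 2.881² = 8.30.
Round up.

n = 9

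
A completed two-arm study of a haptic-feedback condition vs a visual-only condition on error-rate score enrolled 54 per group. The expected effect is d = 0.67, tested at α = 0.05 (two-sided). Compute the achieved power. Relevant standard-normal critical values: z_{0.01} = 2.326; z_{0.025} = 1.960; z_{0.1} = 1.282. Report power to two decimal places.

power ≈ 0.94

For two equal groups, power = Φ(d·√(n/2) − z_{α/2}).
d·√(n/2) = 0.67 × √(54/2) = 0.67 × 5.196 = 3.481.
z_β = 3.481 − 1.960 = 1.521.
Power = Φ(1.521) = 0.936.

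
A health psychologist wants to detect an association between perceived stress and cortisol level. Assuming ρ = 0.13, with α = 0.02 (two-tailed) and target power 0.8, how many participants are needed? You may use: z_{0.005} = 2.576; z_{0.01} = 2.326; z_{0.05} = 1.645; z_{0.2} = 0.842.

Fisher's z: C = ½·ln((1+r)/(1−r)) = ½·ln(1.2989) = 0.1307.
n = ((z_{α/2} + z_β)/C)² + 3.
(2.326 + 0.842) / 0.1307 = 3.168 / 0.1307 = 24.239.
n = 24.239² + 3 = 587.52 + 3 = 590.5.
Round up.

n = 591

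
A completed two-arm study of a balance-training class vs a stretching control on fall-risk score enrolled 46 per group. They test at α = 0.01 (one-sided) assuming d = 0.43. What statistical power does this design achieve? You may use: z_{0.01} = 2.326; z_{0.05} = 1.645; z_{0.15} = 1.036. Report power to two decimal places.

For two equal groups, power = Φ(d·√(n/2) − z_{α}).
d·√(n/2) = 0.43 × √(46/2) = 0.43 × 4.796 = 2.062.
z_β = 2.062 − 2.326 = -0.264.
Power = Φ(-0.264) = 0.396.

power ≈ 0.40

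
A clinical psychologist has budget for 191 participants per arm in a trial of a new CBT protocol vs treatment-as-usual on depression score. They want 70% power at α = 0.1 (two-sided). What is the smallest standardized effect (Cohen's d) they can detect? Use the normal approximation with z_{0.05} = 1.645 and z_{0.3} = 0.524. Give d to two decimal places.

d_min ≈ 0.22

For two independent groups of n = 191 each: d_min = (z_{α/2} + z_β)·√(2/n).
z-sum = 1.645 + 0.524 = 2.169.
d_min = 2.169 × √(2/191) = 2.169 × 0.1023 = 0.222.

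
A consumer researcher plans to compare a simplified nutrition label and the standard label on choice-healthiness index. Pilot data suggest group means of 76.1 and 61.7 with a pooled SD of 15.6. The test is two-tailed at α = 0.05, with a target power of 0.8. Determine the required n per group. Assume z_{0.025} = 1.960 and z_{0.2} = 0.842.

n = 19 per group

Cohen's d = |M₁ − M₂| / SD_pooled = |76.1 − 61.7| / 15.6 = 14.4 / 15.6 = 0.923.
For two independent groups with equal n: n = 2·((z_{α/2} + z_β) / d)².
z_{α/2} + z_β = 1.960 + 0.842 = 2.802.
n = 2 × (2.802 / 0.923)² = 2 × 3.036² = 2 × 9.22 = 18.4.
Round up to the next whole participant.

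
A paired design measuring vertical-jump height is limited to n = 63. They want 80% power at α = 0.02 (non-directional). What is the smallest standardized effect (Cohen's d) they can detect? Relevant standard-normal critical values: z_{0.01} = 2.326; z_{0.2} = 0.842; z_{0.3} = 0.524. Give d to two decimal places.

For a single sample (or paired design) of n = 63: d_min = (z_{α/2} + z_β)/√n.
z-sum = 2.326 + 0.842 = 3.168.
d_min = 3.168 / √63 = 3.168 / 7.937 = 0.399.

d_min ≈ 0.40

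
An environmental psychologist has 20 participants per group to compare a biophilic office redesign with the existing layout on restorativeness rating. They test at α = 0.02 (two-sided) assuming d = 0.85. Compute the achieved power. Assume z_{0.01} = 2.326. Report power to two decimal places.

power ≈ 0.64

For two equal groups, power = Φ(d·√(n/2) − z_{α/2}).
d·√(n/2) = 0.85 × √(20/2) = 0.85 × 3.162 = 2.688.
z_β = 2.688 − 2.326 = 0.362.
Power = Φ(0.362) = 0.641.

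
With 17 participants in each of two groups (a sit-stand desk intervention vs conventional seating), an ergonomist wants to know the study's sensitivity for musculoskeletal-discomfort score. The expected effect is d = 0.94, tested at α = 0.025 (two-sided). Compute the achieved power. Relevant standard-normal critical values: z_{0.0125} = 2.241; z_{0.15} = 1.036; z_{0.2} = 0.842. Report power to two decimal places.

power ≈ 0.69

For two equal groups, power = Φ(d·√(n/2) − z_{α/2}).
d·√(n/2) = 0.94 × √(17/2) = 0.94 × 2.915 = 2.741.
z_β = 2.741 − 2.241 = 0.500.
Power = Φ(0.500) = 0.691.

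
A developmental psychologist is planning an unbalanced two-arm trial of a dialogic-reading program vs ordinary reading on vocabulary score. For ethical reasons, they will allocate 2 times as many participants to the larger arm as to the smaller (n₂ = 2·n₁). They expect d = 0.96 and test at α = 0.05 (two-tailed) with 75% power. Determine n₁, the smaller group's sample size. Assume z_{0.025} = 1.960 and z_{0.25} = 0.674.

With allocation ratio k = n₂/n₁ = 2, Var(x̄₁−x̄₂) = σ²(1/n₁ + 1/(k·n₁)) = σ²·(k+1)/(k·n₁).
So n₁ = (1 + 1/k)·((z_{α/2} + z_β)/d)² = 1.500 × (2.634/0.96)².
n₁ = 1.500 × 7.53 = 11.3.
Round up: n₁ = 12, giving n₂ = 2 × 12 = 24.

n₁ = 12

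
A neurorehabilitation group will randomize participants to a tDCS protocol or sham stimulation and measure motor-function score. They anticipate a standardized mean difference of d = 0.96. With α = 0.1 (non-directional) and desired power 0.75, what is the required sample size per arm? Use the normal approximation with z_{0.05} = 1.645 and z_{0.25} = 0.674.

n = 12 per group

For two independent groups with equal n: n = 2·((z_{α/2} + z_β) / d)².
z_{α/2} + z_β = 1.645 + 0.674 = 2.319.
n = 2 × (2.319 / 0.96)² = 2 × 2.416² = 2 × 5.84 = 11.7.
Round up to the next whole participant.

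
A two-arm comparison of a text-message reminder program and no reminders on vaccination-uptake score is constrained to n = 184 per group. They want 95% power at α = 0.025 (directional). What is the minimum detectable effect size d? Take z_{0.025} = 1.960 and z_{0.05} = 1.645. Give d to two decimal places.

For two independent groups of n = 184 each: d_min = (z_{α} + z_β)·√(2/n).
z-sum = 1.960 + 1.645 = 3.605.
d_min = 3.605 × √(2/184) = 3.605 × 0.1043 = 0.376.

d_min ≈ 0.38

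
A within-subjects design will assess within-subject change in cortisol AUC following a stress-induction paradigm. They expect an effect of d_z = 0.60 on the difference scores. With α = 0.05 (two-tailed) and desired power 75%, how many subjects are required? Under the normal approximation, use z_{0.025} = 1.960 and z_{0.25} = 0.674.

For a paired (one-sample on differences) test: n = ((z_{α/2} + z_β) / d)².
z_{α/2} + z_β = 1.960 + 0.674 = 2.634.
n = (2.634 / 0.60)² = 4.390² = 19.27.
Round up.

n = 20 pairs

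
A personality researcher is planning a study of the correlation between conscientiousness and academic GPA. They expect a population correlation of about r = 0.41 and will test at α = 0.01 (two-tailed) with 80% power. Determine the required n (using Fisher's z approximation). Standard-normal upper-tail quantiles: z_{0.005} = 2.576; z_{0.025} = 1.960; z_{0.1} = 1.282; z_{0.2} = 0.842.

Fisher's z: C = ½·ln((1+r)/(1−r)) = ½·ln(2.3898) = 0.4356.
n = ((z_{α/2} + z_β)/C)² + 3.
(2.576 + 0.842) / 0.4356 = 3.418 / 0.4356 = 7.847.
n = 7.847² + 3 = 61.57 + 3 = 64.6.
Round up.

n = 65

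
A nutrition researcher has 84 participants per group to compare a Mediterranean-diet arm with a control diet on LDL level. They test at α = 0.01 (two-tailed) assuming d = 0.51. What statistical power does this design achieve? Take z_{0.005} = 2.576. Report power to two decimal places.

power ≈ 0.77

For two equal groups, power = Φ(d·√(n/2) − z_{α/2}).
d·√(n/2) = 0.51 × √(84/2) = 0.51 × 6.481 = 3.305.
z_β = 3.305 − 2.576 = 0.729.
Power = Φ(0.729) = 0.767.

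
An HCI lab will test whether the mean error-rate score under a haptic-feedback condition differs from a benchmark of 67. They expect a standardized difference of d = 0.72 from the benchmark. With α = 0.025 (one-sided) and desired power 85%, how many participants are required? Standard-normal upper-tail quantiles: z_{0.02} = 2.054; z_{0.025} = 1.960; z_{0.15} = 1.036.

n = 18

For a one-sample test: n = ((z_{α} + z_β) / d)².
z_{α} + z_β = 1.960 + 1.036 = 2.996.
n = (2.996 / 0.72)² = 4.161² = 17.31.
Round up.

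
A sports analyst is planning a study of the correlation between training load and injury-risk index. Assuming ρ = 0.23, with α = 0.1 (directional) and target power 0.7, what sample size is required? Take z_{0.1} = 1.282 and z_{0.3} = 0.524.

Fisher's z: C = ½·ln((1+r)/(1−r)) = ½·ln(1.5974) = 0.2342.
n = ((z_{α} + z_β)/C)² + 3.
(1.282 + 0.524) / 0.2342 = 1.806 / 0.2342 = 7.711.
n = 7.711² + 3 = 59.47 + 3 = 62.5.
Round up.

n = 63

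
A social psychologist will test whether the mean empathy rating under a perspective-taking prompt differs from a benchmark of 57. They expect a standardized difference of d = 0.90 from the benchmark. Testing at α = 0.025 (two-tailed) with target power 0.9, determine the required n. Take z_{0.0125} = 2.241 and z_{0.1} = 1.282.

For a one-sample test: n = ((z_{α/2} + z_β) / d)².
z_{α/2} + z_β = 2.241 + 1.282 = 3.523.
n = (3.523 / 0.90)² = 3.914² = 15.32.
Round up.

n = 16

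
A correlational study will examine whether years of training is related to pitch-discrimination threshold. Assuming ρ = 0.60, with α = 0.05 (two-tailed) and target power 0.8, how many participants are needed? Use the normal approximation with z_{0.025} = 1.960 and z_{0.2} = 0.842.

Fisher's z: C = ½·ln((1+r)/(1−r)) = ½·ln(4.0000) = 0.6931.
n = ((z_{α/2} + z_β)/C)² + 3.
(1.960 + 0.842) / 0.6931 = 2.802 / 0.6931 = 4.043.
n = 4.043² + 3 = 16.34 + 3 = 19.3.
Round up.

n = 20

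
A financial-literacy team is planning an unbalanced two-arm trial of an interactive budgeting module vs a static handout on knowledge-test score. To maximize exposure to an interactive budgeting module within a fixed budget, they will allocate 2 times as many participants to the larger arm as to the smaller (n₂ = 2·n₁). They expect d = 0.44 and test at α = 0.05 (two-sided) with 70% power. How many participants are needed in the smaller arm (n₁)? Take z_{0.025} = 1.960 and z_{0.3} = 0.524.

n₁ = 48

With allocation ratio k = n₂/n₁ = 2, Var(x̄₁−x̄₂) = σ²(1/n₁ + 1/(k·n₁)) = σ²·(k+1)/(k·n₁).
So n₁ = (1 + 1/k)·((z_{α/2} + z_β)/d)² = 1.500 × (2.484/0.44)².
n₁ = 1.500 × 31.87 = 47.8.
Round up: n₁ = 48, giving n₂ = 2 × 48 = 96.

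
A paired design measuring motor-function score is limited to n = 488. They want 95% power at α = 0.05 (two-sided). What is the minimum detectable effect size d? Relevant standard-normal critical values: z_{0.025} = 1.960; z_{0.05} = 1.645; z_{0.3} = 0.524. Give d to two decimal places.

d_min ≈ 0.16

For a single sample (or paired design) of n = 488: d_min = (z_{α/2} + z_β)/√n.
z-sum = 1.960 + 1.645 = 3.605.
d_min = 3.605 / √488 = 3.605 / 22.091 = 0.163.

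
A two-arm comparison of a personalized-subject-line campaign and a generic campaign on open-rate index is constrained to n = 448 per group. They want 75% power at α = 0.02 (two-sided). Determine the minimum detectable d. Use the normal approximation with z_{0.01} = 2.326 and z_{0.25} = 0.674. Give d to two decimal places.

d_min ≈ 0.20

For two independent groups of n = 448 each: d_min = (z_{α/2} + z_β)·√(2/n).
z-sum = 2.326 + 0.674 = 3.000.
d_min = 3.000 × √(2/448) = 3.000 × 0.0668 = 0.200.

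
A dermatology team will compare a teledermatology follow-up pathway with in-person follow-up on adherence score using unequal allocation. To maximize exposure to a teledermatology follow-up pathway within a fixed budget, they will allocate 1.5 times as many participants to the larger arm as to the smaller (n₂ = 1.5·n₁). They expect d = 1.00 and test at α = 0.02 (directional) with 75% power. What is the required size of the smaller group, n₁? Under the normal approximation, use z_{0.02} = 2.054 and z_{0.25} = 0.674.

With allocation ratio k = n₂/n₁ = 1.5, Var(x̄₁−x̄₂) = σ²(1/n₁ + 1/(k·n₁)) = σ²·(k+1)/(k·n₁).
So n₁ = (1 + 1/k)·((z_{α} + z_β)/d)² = 1.667 × (2.728/1.00)².
n₁ = 1.667 × 7.44 = 12.4.
Round up: n₁ = 13, giving n₂ = ⌈1.5 × 13⌉ = ⌈19.5⌉ = 20.

n₁ = 13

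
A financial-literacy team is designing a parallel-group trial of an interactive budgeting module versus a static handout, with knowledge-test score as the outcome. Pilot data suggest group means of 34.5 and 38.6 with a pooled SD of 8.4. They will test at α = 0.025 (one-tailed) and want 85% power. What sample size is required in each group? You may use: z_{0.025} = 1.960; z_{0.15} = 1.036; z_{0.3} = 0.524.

Cohen's d = |M₁ − M₂| / SD_pooled = |34.5 − 38.6| / 8.4 = 4.1 / 8.4 = 0.488.
For two independent groups with equal n: n = 2·((z_{α} + z_β) / d)².
z_{α} + z_β = 1.960 + 1.036 = 2.996.
n = 2 × (2.996 / 0.488)² = 2 × 6.139² = 2 × 37.69 = 75.4.
Round up to the next whole participant.

n = 76 per group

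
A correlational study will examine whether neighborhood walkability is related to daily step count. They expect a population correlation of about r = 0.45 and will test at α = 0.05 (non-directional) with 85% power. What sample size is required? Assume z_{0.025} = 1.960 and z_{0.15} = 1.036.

n = 42

Fisher's z: C = ½·ln((1+r)/(1−r)) = ½·ln(2.6364) = 0.4847.
n = ((z_{α/2} + z_β)/C)² + 3.
(1.960 + 1.036) / 0.4847 = 2.996 / 0.4847 = 6.181.
n = 6.181² + 3 = 38.21 + 3 = 41.2.
Round up.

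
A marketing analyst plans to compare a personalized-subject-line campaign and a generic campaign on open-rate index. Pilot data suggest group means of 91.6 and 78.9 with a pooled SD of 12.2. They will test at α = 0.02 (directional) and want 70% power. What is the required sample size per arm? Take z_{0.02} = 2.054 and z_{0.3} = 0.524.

n = 13 per group

Cohen's d = |M₁ − M₂| / SD_pooled = |91.6 − 78.9| / 12.2 = 12.7 / 12.2 = 1.041.
For two independent groups with equal n: n = 2·((z_{α} + z_β) / d)².
z_{α} + z_β = 2.054 + 0.524 = 2.578.
n = 2 × (2.578 / 1.041)² = 2 × 2.476² = 2 × 6.13 = 12.3.
Round up to the next whole participant.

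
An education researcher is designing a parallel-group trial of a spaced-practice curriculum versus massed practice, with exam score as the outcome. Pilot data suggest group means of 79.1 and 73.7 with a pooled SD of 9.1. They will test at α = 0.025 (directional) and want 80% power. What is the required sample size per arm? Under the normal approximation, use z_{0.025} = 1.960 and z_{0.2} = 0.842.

n = 45 per group

Cohen's d = |M₁ − M₂| / SD_pooled = |79.1 − 73.7| / 9.1 = 5.4 / 9.1 = 0.593.
For two independent groups with equal n: n = 2·((z_{α} + z_β) / d)².
z_{α} + z_β = 1.960 + 0.842 = 2.802.
n = 2 × (2.802 / 0.593)² = 2 × 4.725² = 2 × 22.33 = 44.7.
Round up to the next whole participant.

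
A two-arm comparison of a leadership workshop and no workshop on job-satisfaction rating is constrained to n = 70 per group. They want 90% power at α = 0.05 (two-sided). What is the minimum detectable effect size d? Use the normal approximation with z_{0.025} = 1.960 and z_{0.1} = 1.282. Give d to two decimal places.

d_min ≈ 0.55

For two independent groups of n = 70 each: d_min = (z_{α/2} + z_β)·√(2/n).
z-sum = 1.960 + 1.282 = 3.242.
d_min = 3.242 × √(2/70) = 3.242 × 0.1690 = 0.548.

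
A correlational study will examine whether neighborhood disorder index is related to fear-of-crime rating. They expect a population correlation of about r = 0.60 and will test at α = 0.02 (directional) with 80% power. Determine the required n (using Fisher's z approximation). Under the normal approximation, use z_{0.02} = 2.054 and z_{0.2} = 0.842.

n = 21

Fisher's z: C = ½·ln((1+r)/(1−r)) = ½·ln(4.0000) = 0.6931.
n = ((z_{α} + z_β)/C)² + 3.
(2.054 + 0.842) / 0.6931 = 2.896 / 0.6931 = 4.178.
n = 4.178² + 3 = 17.46 + 3 = 20.5.
Round up.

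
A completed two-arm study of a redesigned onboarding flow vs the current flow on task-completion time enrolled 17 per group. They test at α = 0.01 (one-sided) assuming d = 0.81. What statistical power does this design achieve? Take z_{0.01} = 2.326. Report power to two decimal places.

power ≈ 0.51

For two equal groups, power = Φ(d·√(n/2) − z_{α}).
d·√(n/2) = 0.81 × √(17/2) = 0.81 × 2.915 = 2.362.
z_β = 2.362 − 2.326 = 0.036.
Power = Φ(0.036) = 0.514.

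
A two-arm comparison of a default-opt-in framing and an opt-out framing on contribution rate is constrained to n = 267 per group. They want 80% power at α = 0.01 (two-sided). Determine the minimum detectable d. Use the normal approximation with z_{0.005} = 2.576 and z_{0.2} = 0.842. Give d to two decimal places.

For two independent groups of n = 267 each: d_min = (z_{α/2} + z_β)·√(2/n).
z-sum = 2.576 + 0.842 = 3.418.
d_min = 3.418 × √(2/267) = 3.418 × 0.0865 = 0.296.

d_min ≈ 0.30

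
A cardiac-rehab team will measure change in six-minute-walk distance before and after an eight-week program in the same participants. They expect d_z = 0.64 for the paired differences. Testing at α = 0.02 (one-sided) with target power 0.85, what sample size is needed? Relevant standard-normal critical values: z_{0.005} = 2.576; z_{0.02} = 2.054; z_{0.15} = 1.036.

n = 24 pairs

For a paired (one-sample on differences) test: n = ((z_{α} + z_β) / d)².
z_{α} + z_β = 2.054 + 1.036 = 3.090.
n = (3.090 / 0.64)² = 4.828² = 23.31.
Round up.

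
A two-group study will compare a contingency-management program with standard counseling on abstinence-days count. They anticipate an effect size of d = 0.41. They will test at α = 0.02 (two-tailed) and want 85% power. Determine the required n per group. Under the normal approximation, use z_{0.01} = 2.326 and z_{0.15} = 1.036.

n = 135 per group

For two independent groups with equal n: n = 2·((z_{α/2} + z_β) / d)².
z_{α/2} + z_β = 2.326 + 1.036 = 3.362.
n = 2 × (3.362 / 0.41)² = 2 × 8.200² = 2 × 67.24 = 134.5.
Round up to the next whole participant.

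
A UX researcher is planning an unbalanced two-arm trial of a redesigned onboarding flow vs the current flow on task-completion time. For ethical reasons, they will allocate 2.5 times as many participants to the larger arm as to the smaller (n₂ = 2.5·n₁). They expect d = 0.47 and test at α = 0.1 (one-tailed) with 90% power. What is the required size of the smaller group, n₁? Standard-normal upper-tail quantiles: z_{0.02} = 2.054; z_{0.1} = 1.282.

With allocation ratio k = n₂/n₁ = 2.5, Var(x̄₁−x̄₂) = σ²(1/n₁ + 1/(k·n₁)) = σ²·(k+1)/(k·n₁).
So n₁ = (1 + 1/k)·((z_{α} + z_β)/d)² = 1.400 × (2.564/0.47)².
n₁ = 1.400 × 29.76 = 41.7.
Round up: n₁ = 42, giving n₂ = 2.5 × 42 = 105.

n₁ = 42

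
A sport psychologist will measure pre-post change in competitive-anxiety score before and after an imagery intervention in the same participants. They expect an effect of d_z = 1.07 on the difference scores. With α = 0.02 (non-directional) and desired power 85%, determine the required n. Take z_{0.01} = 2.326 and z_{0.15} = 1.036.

n = 10 pairs

For a paired (one-sample on differences) test: n = ((z_{α/2} + z_β) / d)².
z_{α/2} + z_β = 2.326 + 1.036 = 3.362.
n = (3.362 / 1.07)² = 3.142² = 9.87.
Round up.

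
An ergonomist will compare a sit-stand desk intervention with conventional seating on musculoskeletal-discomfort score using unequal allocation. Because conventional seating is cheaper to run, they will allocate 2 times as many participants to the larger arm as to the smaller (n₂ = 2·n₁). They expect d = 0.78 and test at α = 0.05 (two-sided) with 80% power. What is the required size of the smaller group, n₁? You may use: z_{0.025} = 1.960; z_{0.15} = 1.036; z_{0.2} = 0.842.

n₁ = 20

With allocation ratio k = n₂/n₁ = 2, Var(x̄₁−x̄₂) = σ²(1/n₁ + 1/(k·n₁)) = σ²·(k+1)/(k·n₁).
So n₁ = (1 + 1/k)·((z_{α/2} + z_β)/d)² = 1.500 × (2.802/0.78)².
n₁ = 1.500 × 12.90 = 19.4.
Round up: n₁ = 20, giving n₂ = 2 × 20 = 40.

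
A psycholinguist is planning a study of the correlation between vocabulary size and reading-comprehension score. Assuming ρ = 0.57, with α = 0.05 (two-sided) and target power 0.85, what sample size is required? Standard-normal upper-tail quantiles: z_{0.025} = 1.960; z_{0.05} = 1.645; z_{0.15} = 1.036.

Fisher's z: C = ½·ln((1+r)/(1−r)) = ½·ln(3.6512) = 0.6475.
n = ((z_{α/2} + z_β)/C)² + 3.
(1.960 + 1.036) / 0.6475 = 2.996 / 0.6475 = 4.627.
n = 4.627² + 3 = 21.41 + 3 = 24.4.
Round up.

n = 25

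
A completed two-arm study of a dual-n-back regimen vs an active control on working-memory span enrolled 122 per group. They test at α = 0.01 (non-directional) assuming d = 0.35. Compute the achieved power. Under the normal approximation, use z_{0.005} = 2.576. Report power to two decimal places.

power ≈ 0.56

For two equal groups, power = Φ(d·√(n/2) − z_{α/2}).
d·√(n/2) = 0.35 × √(122/2) = 0.35 × 7.810 = 2.734.
z_β = 2.734 − 2.576 = 0.158.
Power = Φ(0.158) = 0.563.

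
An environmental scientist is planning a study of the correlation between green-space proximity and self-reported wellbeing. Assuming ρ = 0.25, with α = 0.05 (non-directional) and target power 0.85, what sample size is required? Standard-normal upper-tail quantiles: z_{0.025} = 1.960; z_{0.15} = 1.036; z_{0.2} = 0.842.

Fisher's z: C = ½·ln((1+r)/(1−r)) = ½·ln(1.6667) = 0.2554.
n = ((z_{α/2} + z_β)/C)² + 3.
(1.960 + 1.036) / 0.2554 = 2.996 / 0.2554 = 11.731.
n = 11.731² + 3 = 137.61 + 3 = 140.6.
Round up.

n = 141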